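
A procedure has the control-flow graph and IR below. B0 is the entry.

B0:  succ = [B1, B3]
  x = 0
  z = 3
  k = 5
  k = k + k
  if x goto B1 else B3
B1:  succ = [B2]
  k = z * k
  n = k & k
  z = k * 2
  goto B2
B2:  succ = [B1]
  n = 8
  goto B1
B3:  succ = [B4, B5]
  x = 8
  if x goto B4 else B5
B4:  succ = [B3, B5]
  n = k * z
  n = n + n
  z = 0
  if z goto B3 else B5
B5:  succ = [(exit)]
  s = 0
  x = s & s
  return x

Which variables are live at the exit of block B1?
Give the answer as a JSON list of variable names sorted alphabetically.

Answer: ["k", "z"]

Analysis:
Block summaries:
  B0: {k,x,z} / ∅
  B1: {k,n,z} / {k,z}
  B2: {n} / ∅
  B3: {x} / ∅
  B4: {n,z} / {k,z}
  B5: {s,x} / ∅

Live sets:
  live B0: ∅→{k,z}
  live B1: {k,z}→{k,z}
  live B2: {k,z}→{k,z}
  live B3: {k,z}→{k,z}
  live B4: {k,z}→{k,z}
  live B5: ∅→∅

live-out(B1) = ["k", "z"]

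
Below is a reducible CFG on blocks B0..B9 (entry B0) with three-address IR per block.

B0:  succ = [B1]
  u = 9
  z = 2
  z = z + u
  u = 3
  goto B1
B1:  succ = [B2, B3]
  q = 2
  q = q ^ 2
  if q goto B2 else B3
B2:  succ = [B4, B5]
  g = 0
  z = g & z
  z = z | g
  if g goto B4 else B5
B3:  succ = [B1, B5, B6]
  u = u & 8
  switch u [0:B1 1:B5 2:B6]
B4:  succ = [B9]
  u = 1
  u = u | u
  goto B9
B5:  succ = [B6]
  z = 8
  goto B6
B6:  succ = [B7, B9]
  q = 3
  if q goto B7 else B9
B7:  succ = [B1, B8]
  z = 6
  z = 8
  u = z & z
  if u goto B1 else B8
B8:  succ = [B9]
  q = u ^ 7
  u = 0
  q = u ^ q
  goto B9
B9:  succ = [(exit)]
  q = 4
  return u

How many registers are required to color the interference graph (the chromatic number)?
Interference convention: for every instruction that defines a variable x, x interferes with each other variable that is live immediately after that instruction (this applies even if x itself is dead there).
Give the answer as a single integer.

Per-block:
  B0 def {u,z} use ∅
  B1 def {q} use ∅
  B2 def {g,z} use {z}
  B3 def {u} use {u}
  B4 def {u} use ∅
  B5 def {z} use ∅
  B6 def {q} use ∅
  B7 def {u,z} use ∅
  B8 def {q,u} use {u}
  B9 def {q} use {u}

Backward fixpoint:
  B0: in=∅ out={u,z}
  B1: in={u,z} out={u,z}
  B2: in={u,z} out={u}
  B3: in={u,z} out={u,z}
  B4: in=∅ out={u}
  B5: in={u} out={u}
  B6: in={u} out={u}
  B7: in=∅ out={u,z}
  B8: in={u} out={u}
  B9: in={u} out=∅

Conflict graph:
  g — {u,z}
  q — {u,z}
  u — {g,q,z}
  z — {g,q,u}

Chromatic number:
  lower bound: {g,u,z} mutually conflict ⇒ χ ≥ 3
  3-colouring: c0={u}  c1={z}  c2={g,q}
  χ = 3

Answer: 3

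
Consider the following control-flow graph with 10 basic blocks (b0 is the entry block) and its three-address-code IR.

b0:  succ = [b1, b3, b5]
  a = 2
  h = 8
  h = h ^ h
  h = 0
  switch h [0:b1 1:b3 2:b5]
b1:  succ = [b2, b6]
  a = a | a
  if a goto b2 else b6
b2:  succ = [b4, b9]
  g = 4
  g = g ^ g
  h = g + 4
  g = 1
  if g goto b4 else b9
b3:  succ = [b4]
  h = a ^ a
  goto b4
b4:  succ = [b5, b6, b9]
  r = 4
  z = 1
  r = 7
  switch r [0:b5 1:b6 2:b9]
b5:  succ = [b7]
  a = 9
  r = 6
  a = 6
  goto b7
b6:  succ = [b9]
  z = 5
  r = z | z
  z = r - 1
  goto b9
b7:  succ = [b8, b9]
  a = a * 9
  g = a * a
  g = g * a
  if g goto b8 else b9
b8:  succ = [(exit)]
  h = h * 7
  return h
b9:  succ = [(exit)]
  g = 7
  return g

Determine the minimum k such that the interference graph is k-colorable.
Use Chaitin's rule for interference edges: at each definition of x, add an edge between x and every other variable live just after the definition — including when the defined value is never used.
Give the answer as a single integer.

def/use:
  b0: def={a,h} ue=∅
  b1: def={a} ue={a}
  b2: def={g,h} ue=∅
  b3: def={h} ue={a}
  b4: def={r,z} ue=∅
  b5: def={a,r} ue=∅
  b6: def={r,z} ue=∅
  b7: def={a,g} ue={a}
  b8: def={h} ue={h}
  b9: def={g} ue=∅

Liveness:
  live b0: ∅→{a,h}
  live b1: {a}→∅
  live b2: ∅→{h}
  live b3: {a}→{h}
  live b4: {h}→{h}
  live b5: {h}→{a,h}
  live b6: ∅→∅
  live b7: {a,h}→{h}
  live b8: {h}→∅
  live b9: ∅→∅

Interfere edges:
  a: {g,h}
  g: {a,h}
  h: {a,g,r,z}
  r: {h}
  z: {h}

Chromatic number:
  {a,g,h} pairwise interfere (3-clique) ⇒ χ ≥ 3
  3-colouring: c0={h}  c1={a,r,z}  c2={g}
  χ = 3

Answer: 3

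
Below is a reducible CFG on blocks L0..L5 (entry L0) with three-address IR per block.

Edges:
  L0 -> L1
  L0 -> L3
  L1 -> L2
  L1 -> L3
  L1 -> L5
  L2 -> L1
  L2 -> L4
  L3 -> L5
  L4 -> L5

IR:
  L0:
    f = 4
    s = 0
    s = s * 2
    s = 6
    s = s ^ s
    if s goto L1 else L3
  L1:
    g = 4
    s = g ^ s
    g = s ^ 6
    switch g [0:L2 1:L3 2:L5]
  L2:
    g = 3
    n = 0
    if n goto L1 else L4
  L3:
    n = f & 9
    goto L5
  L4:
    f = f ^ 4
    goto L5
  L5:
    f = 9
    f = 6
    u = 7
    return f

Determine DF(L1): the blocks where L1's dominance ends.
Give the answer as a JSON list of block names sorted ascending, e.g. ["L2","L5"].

Answer: ["L1", "L3", "L5"]

Derivation:
idom tree: L1←L0 L2←L1 L3←L0 L4←L2 L5←L0
Dom∩ at merges:
  L1: preds {L0,L2}: {L0} ∩ {L0,L1,L2} = {L0}; idom=L0
  L3: preds {L0,L1}: {L0} ∩ {L0,L1} = {L0}; idom=L0
  L5: preds {L1,L3,L4}: {L0,L1} ∩ {L0,L3} ∩ {L0,L1,L2,L4} = {L0}; idom=L0

DF walk-up:
  join L1 pred L0: · stop@L0
  join L1 pred L2: L2→L1 stop@L0
  join L3 pred L0: · stop@L0
  join L3 pred L1: L1 stop@L0
  join L5 pred L1: L1 stop@L0
  join L5 pred L3: L3 stop@L0
  join L5 pred L4: L4→L2→L1 stop@L0
  DF(L0)=∅
  DF(L1)={L1,L3,L5}
  DF(L2)={L1,L5}
  DF(L3)={L5}
  DF(L4)={L5}
  DF(L5)=∅

DF(L1) = ["L1", "L3", "L5"]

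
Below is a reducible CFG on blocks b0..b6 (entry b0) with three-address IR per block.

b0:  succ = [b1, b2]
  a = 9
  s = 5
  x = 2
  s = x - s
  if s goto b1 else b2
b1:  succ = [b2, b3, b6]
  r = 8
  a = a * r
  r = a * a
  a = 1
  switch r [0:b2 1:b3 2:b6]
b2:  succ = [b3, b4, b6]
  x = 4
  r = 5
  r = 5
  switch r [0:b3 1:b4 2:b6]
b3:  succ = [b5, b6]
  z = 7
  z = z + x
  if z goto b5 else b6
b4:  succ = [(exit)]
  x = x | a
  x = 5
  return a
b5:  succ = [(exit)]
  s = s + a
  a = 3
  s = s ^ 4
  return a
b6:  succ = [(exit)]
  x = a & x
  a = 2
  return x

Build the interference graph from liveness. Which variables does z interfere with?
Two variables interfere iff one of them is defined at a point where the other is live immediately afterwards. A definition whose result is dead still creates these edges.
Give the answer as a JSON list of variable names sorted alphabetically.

Answer: ["a", "s", "x"]

Analysis:
Block summaries:
  b0: {a,s,x} / ∅
  b1: {a,r} / {a}
  b2: {r,x} / ∅
  b3: {z} / {x}
  b4: {x} / {a,x}
  b5: {a,s} / {a,s}
  b6: {a,x} / {a,x}

Backward fixpoint:
  b0: in=∅ out={a,s,x}
  b1: in={a,s,x} out={a,s,x}
  b2: in={a,s} out={a,s,x}
  b3: in={a,s,x} out={a,s,x}
  b4: in={a,x} out=∅
  b5: in={a,s} out=∅
  b6: in={a,x} out=∅

Conflict graph:
  a — {r,s,x,z}
  r — {a,s,x}
  s — {a,r,x,z}
  x — {a,r,s,z}
  z — {a,s,x}

N(z) = ["a", "s", "x"]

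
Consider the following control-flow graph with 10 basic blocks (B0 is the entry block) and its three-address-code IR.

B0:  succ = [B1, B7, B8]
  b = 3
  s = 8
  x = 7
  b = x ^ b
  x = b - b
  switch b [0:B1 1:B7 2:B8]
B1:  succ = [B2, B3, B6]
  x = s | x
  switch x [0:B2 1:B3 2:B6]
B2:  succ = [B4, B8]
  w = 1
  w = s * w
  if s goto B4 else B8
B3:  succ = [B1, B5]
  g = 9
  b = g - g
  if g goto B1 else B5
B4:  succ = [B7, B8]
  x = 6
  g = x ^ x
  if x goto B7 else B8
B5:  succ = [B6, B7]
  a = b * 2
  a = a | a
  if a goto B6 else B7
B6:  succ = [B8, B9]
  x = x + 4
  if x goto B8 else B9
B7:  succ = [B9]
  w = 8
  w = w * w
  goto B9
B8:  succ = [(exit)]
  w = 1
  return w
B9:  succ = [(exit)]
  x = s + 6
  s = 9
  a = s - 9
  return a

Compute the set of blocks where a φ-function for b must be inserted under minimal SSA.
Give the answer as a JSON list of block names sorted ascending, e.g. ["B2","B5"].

Answer: ["B1", "B6", "B7", "B8", "B9"]

Working:
idom tree: B1←B0 B2←B1 B3←B1 B4←B2 B5←B3 B6←B1 B7←B0 B8←B0 B9←B0
Dom∩ at merges:
  B1: preds {B0,B3}: {B0} ∩ {B0,B1,B3} = {B0}; idom=B0
  B6: preds {B1,B5}: {B0,B1} ∩ {B0,B1,B3,B5} = {B0,B1}; idom=B1
  B7: preds {B0,B4,B5}: {B0} ∩ {B0,B1,B2,B4} ∩ {B0,B1,B3,B5} = {B0}; idom=B0
  B8: preds {B0,B2,B4,B6}: {B0} ∩ {B0,B1,B2} ∩ {B0,B1,B2,B4} ∩ {B0,B1,B6} = {B0}; idom=B0
  B9: preds {B6,B7}: {B0,B1,B6} ∩ {B0,B7} = {B0}; idom=B0

DF walk-up:
  B1←B0: walk · to B0
  B1←B3: walk B3→B1 to B0
  B6←B1: walk · to B1
  B6←B5: walk B5→B3 to B1
  B7←B0: walk · to B0
  B7←B4: walk B4→B2→B1 to B0
  B7←B5: walk B5→B3→B1 to B0
  B8←B0: walk · to B0
  B8←B2: walk B2→B1 to B0
  B8←B4: walk B4→B2→B1 to B0
  B8←B6: walk B6→B1 to B0
  B9←B6: walk B6→B1 to B0
  B9←B7: walk B7 to B0
  B0: DF=∅
  B1: DF={B1,B7,B8,B9}
  B2: DF={B7,B8}
  B3: DF={B1,B6,B7}
  B4: DF={B7,B8}
  B5: DF={B6,B7}
  B6: DF={B8,B9}
  B7: DF={B9}
  B8: DF=∅
  B9: DF=∅

φ for b: defs {B0,B3}
  DF⁺ = {B1,B6,B7,B8,B9}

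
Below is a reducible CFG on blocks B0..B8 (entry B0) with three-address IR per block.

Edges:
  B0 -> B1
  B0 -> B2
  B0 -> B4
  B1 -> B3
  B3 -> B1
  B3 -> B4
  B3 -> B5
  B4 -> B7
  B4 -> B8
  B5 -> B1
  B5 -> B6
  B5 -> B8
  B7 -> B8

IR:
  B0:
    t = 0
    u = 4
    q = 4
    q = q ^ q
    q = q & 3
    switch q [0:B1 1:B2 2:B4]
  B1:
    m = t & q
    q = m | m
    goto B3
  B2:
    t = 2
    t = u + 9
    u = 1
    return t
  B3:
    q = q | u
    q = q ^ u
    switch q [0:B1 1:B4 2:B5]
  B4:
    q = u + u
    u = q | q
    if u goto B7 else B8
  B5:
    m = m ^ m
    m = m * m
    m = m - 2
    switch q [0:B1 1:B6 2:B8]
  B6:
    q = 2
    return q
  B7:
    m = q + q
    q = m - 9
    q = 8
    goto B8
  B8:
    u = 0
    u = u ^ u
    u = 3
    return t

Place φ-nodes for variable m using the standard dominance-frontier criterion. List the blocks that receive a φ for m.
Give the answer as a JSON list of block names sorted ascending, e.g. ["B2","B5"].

idom tree: B1←B0 B2←B0 B3←B1 B4←B0 B5←B3 B6←B5 B7←B4 B8←B0
Dom at joins:
  B1: preds {B0,B3,B5}: {B0} ∩ {B0,B1,B3} ∩ {B0,B1,B3,B5} = {B0}; idom=B0
  B4: preds {B0,B3}: {B0} ∩ {B0,B1,B3} = {B0}; idom=B0
  B8: preds {B4,B5,B7}: {B0,B4} ∩ {B0,B1,B3,B5} ∩ {B0,B4,B7} = {B0}; idom=B0

DF derivation:
  join B1 pred B0: · stop@B0
  join B1 pred B3: B3→B1 stop@B0
  join B1 pred B5: B5→B3→B1 stop@B0
  join B4 pred B0: · stop@B0
  join B4 pred B3: B3→B1 stop@B0
  join B8 pred B4: B4 stop@B0
  join B8 pred B5: B5→B3→B1 stop@B0
  join B8 pred B7: B7→B4 stop@B0
  B0 → ∅
  B1 → {B1,B4,B8}
  B2 → ∅
  B3 → {B1,B4,B8}
  B4 → {B8}
  B5 → {B1,B8}
  B6 → ∅
  B7 → {B8}
  B8 → ∅

φ for m: defs {B1,B5,B7}
  DF⁺ = {B1,B4,B8}

Answer: ["B1", "B4", "B8"]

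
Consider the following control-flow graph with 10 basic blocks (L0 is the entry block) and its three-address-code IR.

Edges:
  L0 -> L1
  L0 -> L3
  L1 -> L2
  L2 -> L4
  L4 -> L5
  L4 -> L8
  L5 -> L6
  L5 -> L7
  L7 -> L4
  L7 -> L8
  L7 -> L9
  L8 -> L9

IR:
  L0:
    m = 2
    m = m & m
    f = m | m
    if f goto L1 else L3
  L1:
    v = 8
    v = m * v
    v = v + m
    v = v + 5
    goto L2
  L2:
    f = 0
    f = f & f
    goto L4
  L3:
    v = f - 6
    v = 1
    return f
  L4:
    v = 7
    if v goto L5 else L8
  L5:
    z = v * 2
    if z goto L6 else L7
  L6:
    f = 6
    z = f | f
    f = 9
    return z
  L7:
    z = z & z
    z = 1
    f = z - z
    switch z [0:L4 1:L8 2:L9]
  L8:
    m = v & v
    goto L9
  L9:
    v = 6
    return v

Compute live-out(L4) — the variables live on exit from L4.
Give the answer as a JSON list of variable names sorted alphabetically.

Answer: ["v"]

Derivation:
def/use:
  L0: def={f,m} ue=∅
  L1: def={v} ue={m}
  L2: def={f} ue=∅
  L3: def={v} ue={f}
  L4: def={v} ue=∅
  L5: def={z} ue={v}
  L6: def={f,z} ue=∅
  L7: def={f,z} ue={z}
  L8: def={m} ue={v}
  L9: def={v} ue=∅

Live sets:
  live L0: ∅→{f,m}
  live L1: {m}→∅
  live L2: ∅→∅
  live L3: {f}→∅
  live L4: ∅→{v}
  live L5: {v}→{v,z}
  live L6: ∅→∅
  live L7: {v,z}→{v}
  live L8: {v}→∅
  live L9: ∅→∅

live-out(L4) = ["v"]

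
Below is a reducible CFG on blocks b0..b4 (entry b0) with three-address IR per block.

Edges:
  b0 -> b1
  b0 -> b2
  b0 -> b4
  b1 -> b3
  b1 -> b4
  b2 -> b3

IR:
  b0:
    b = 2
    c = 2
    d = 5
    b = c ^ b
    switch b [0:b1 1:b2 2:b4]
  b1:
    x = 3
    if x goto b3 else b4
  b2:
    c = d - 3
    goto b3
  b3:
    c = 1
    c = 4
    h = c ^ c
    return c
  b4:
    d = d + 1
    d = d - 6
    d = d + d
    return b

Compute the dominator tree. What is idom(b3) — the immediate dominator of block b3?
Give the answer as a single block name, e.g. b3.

Answer: b0

Derivation:
idom tree: b1←b0 b2←b0 b3←b0 b4←b0
Dom at joins:
  b3: preds {b1,b2}: {b0,b1} ∩ {b0,b2} = {b0}; idom=b0
  b4: preds {b0,b1}: {b0} ∩ {b0,b1} = {b0}; idom=b0

idom(b3) = b0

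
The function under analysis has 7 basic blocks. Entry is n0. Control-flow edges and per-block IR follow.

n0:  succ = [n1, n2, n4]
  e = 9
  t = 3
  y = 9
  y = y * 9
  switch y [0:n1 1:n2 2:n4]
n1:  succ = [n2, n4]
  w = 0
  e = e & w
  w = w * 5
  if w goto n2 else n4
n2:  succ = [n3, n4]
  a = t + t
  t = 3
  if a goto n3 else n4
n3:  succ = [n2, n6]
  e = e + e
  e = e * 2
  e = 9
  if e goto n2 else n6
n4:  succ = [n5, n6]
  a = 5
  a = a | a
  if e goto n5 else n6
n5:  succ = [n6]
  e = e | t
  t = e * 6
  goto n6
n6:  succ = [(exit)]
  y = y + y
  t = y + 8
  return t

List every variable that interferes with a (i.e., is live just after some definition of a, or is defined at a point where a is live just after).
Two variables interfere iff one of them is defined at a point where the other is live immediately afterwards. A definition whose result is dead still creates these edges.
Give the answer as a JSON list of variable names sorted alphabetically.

Answer: ["e", "t", "y"]

Analysis:
Per-block:
  n0: def={e,t,y} ue=∅
  n1: def={e,w} ue={e}
  n2: def={a,t} ue={t}
  n3: def={e} ue={e}
  n4: def={a} ue={e}
  n5: def={e,t} ue={e,t}
  n6: def={t,y} ue={y}

Backward fixpoint:
  n0 li=∅ lo={e,t,y}
  n1 li={e,t,y} lo={e,t,y}
  n2 li={e,t,y} lo={e,t,y}
  n3 li={e,t,y} lo={e,t,y}
  n4 li={e,t,y} lo={e,t,y}
  n5 li={e,t,y} lo={y}
  n6 li={y} lo=∅

Interfere edges:
  a: {e,t,y}
  e: {a,t,w,y}
  t: {a,e,w,y}
  w: {e,t,y}
  y: {a,e,t,w}

N(a) = ["e", "t", "y"]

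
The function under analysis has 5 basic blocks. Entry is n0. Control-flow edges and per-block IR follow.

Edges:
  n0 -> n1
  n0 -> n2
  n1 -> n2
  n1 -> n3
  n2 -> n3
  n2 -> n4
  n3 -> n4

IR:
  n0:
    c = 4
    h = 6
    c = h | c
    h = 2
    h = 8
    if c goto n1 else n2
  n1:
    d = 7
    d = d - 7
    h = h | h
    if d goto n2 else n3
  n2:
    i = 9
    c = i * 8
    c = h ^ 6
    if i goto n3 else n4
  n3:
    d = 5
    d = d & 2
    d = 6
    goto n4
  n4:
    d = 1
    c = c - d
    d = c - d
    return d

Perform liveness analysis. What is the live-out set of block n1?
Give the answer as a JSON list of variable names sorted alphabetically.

Answer: ["c", "h"]

Analysis:
Block summaries:
  n0: {c,h} / ∅
  n1: {d,h} / {h}
  n2: {c,i} / {h}
  n3: {d} / ∅
  n4: {c,d} / {c}

Live sets:
  n0 li=∅ lo={c,h}
  n1 li={c,h} lo={c,h}
  n2 li={h} lo={c}
  n3 li={c} lo={c}
  n4 li={c} lo=∅

live-out(n1) = ["c", "h"]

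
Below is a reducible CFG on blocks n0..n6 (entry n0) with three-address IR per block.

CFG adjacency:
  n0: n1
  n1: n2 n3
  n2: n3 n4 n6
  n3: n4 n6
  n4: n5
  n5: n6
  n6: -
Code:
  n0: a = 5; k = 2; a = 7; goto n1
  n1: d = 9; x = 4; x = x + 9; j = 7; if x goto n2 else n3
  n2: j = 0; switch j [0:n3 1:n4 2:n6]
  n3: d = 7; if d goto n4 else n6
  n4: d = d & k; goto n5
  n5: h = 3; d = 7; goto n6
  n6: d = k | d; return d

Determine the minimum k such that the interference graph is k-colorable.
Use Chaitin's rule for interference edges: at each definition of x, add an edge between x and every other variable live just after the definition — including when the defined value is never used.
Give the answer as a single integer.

Per-block:
  n0: def={a,k} ue=∅
  n1: def={d,j,x} ue=∅
  n2: def={j} ue=∅
  n3: def={d} ue=∅
  n4: def={d} ue={d,k}
  n5: def={d,h} ue=∅
  n6: def={d} ue={d,k}

Liveness:
  n0: in=∅ out={k}
  n1: in={k} out={d,k}
  n2: in={d,k} out={d,k}
  n3: in={k} out={d,k}
  n4: in={d,k} out={k}
  n5: in={k} out={d,k}
  n6: in={d,k} out=∅

Interference:
  a — {k}
  d — {j,k,x}
  h — {k}
  j — {d,k,x}
  k — {a,d,h,j,x}
  x — {d,j,k}

Colouring:
  {d,j,k,x} pairwise interfere (4-clique) ⇒ χ ≥ 4
  assign a→R1 d→R1 h→R1 j→R2 k→R0 x→R3 — no edge inside a register ⇒ χ ≤ 4
  χ = 4

Answer: 4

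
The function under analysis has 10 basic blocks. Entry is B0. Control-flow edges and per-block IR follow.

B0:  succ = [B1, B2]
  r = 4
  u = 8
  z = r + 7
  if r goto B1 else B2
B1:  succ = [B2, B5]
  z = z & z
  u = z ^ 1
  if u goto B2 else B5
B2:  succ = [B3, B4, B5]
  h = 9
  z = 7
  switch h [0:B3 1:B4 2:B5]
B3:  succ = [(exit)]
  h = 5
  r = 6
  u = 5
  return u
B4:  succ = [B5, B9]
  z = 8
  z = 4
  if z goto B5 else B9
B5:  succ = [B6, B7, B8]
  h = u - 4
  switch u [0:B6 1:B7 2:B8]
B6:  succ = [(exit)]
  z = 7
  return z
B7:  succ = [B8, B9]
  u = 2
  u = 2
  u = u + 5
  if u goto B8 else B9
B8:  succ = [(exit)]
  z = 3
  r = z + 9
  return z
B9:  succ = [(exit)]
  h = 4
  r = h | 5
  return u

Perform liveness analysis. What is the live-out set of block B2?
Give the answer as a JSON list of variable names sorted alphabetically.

Answer: ["u"]

Working:
def/use:
  B0: def={r,u,z} ue=∅
  B1: def={u,z} ue={z}
  B2: def={h,z} ue=∅
  B3: def={h,r,u} ue=∅
  B4: def={z} ue=∅
  B5: def={h} ue={u}
  B6: def={z} ue=∅
  B7: def={u} ue=∅
  B8: def={r,z} ue=∅
  B9: def={h,r} ue={u}

Liveness:
  live B0: ∅→{u,z}
  live B1: {z}→{u}
  live B2: {u}→{u}
  live B3: ∅→∅
  live B4: {u}→{u}
  live B5: {u}→∅
  live B6: ∅→∅
  live B7: ∅→{u}
  live B8: ∅→∅
  live B9: {u}→∅

live-out(B2) = ["u"]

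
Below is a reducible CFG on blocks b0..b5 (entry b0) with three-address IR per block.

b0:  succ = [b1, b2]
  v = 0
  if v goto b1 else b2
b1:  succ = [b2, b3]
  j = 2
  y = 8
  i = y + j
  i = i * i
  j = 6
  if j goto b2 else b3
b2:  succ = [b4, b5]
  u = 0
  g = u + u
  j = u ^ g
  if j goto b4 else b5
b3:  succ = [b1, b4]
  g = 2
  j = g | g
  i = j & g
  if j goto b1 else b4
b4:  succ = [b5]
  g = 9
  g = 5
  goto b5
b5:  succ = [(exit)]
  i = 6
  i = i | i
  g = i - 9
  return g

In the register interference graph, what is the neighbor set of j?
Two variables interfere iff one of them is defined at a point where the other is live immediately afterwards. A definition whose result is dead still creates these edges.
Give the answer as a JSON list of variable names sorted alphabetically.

Answer: ["g", "i", "y"]

Working:
Block summaries:
  b0: {v} / ∅
  b1: {i,j,y} / ∅
  b2: {g,j,u} / ∅
  b3: {g,i,j} / ∅
  b4: {g} / ∅
  b5: {g,i} / ∅

Backward fixpoint:
  b0 li=∅ lo=∅
  b1 li=∅ lo=∅
  b2 li=∅ lo=∅
  b3 li=∅ lo=∅
  b4 li=∅ lo=∅
  b5 li=∅ lo=∅

Conflict graph:
  g: {j,u}
  i: {j}
  j: {g,i,y}
  u: {g}
  v: ∅
  y: {j}

N(j) = ["g", "i", "y"]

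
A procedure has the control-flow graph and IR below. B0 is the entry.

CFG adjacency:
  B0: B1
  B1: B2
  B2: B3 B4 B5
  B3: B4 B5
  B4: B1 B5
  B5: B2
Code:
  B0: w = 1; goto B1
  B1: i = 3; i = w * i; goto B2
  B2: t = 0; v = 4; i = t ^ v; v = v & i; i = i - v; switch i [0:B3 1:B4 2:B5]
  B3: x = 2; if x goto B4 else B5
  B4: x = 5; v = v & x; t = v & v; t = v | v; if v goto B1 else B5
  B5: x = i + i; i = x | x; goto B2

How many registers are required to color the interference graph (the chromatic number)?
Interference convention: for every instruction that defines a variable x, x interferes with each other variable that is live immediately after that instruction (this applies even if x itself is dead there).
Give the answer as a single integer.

Answer: 4

Derivation:
Per-block:
  B0 def {w} use ∅
  B1 def {i} use {w}
  B2 def {i,t,v} use ∅
  B3 def {x} use ∅
  B4 def {t,v,x} use {v}
  B5 def {i,x} use {i}

Liveness:
  B0: in=∅ out={w}
  B1: in={w} out={w}
  B2: in={w} out={i,v,w}
  B3: in={i,v,w} out={i,v,w}
  B4: in={i,v,w} out={i,w}
  B5: in={i,w} out={w}

Conflict graph:
  i: {t,v,w,x}
  t: {i,v,w}
  v: {i,t,w,x}
  w: {i,t,v,x}
  x: {i,v,w}

Chromatic number:
  {i,t,v,w} pairwise interfere (4-clique) ⇒ χ ≥ 4
  assign i→c0 t→c3 v→c1 w→c2 x→c3 — no edge inside a register ⇒ χ ≤ 4
  χ = 4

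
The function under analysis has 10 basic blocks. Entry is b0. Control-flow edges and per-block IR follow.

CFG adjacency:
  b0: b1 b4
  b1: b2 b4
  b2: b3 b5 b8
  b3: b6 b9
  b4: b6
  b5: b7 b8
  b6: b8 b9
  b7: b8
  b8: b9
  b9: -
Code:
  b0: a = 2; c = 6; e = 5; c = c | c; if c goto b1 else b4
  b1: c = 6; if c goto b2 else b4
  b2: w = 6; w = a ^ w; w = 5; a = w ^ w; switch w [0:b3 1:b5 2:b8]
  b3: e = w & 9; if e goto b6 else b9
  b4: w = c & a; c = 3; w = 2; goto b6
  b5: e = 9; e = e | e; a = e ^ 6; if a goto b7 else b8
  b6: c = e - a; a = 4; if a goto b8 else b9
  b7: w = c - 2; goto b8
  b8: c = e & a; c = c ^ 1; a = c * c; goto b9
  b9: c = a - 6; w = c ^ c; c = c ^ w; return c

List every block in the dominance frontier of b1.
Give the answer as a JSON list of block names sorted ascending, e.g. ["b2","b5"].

idom tree: b1←b0 b2←b1 b3←b2 b4←b0 b5←b2 b6←b0 b7←b5 b8←b0 b9←b0
Dom at joins:
  b4: preds {b0,b1}: {b0} ∩ {b0,b1} = {b0}; idom=b0
  b6: preds {b3,b4}: {b0,b1,b2,b3} ∩ {b0,b4} = {b0}; idom=b0
  b8: preds {b2,b5,b6,b7}: {b0,b1,b2} ∩ {b0,b1,b2,b5} ∩ {b0,b6} ∩ {b0,b1,b2,b5,b7} = {b0}; idom=b0
  b9: preds {b3,b6,b8}: {b0,b1,b2,b3} ∩ {b0,b6} ∩ {b0,b8} = {b0}; idom=b0

DF derivation:
  b4←b0: walk · to b0
  b4←b1: walk b1 to b0
  b6←b3: walk b3→b2→b1 to b0
  b6←b4: walk b4 to b0
  b8←b2: walk b2→b1 to b0
  b8←b5: walk b5→b2→b1 to b0
  b8←b6: walk b6 to b0
  b8←b7: walk b7→b5→b2→b1 to b0
  b9←b3: walk b3→b2→b1 to b0
  b9←b6: walk b6 to b0
  b9←b8: walk b8 to b0
  DF(b0)=∅
  DF(b1)={b4,b6,b8,b9}
  DF(b2)={b6,b8,b9}
  DF(b3)={b6,b9}
  DF(b4)={b6}
  DF(b5)={b8}
  DF(b6)={b8,b9}
  DF(b7)={b8}
  DF(b8)={b9}
  DF(b9)=∅

DF(b1) = ["b4", "b6", "b8", "b9"]

Answer: ["b4", "b6", "b8", "b9"]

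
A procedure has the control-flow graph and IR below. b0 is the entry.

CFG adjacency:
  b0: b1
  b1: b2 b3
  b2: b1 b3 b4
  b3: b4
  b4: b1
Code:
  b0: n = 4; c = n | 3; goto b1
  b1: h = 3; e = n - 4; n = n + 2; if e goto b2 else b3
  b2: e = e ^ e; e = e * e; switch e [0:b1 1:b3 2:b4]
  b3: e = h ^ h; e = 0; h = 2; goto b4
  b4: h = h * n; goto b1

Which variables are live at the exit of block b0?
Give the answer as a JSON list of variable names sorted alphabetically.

Answer: ["n"]

Analysis:
Block summaries:
  b0: def={c,n} ue=∅
  b1: def={e,h,n} ue={n}
  b2: def={e} ue={e}
  b3: def={e,h} ue={h}
  b4: def={h} ue={h,n}

Liveness:
  live b0: ∅→{n}
  live b1: {n}→{e,h,n}
  live b2: {e,h,n}→{h,n}
  live b3: {h,n}→{h,n}
  live b4: {h,n}→{n}

live-out(b0) = ["n"]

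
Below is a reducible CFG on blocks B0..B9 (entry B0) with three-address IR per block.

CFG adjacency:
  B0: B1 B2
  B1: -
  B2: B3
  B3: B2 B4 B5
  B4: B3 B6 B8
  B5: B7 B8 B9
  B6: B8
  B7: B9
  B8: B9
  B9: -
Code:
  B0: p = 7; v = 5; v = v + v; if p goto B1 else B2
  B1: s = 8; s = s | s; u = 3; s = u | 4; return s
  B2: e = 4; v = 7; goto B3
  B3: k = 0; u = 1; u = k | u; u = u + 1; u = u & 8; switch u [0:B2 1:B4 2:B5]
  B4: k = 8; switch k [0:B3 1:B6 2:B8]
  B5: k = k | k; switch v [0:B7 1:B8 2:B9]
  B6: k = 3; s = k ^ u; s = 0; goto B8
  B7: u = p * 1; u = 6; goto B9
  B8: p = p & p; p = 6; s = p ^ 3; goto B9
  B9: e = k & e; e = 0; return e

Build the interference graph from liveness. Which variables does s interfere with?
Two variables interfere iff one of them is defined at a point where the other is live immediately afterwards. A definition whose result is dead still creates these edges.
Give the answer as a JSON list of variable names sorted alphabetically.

Per-block:
  B0: def={p,v} ue=∅
  B1: def={s,u} ue=∅
  B2: def={e,v} ue=∅
  B3: def={k,u} ue=∅
  B4: def={k} ue=∅
  B5: def={k} ue={k,v}
  B6: def={k,s} ue={u}
  B7: def={u} ue={p}
  B8: def={p,s} ue={p}
  B9: def={e} ue={e,k}

Backward fixpoint:
  B0 li=∅ lo={p}
  B1 li=∅ lo=∅
  B2 li={p} lo={e,p,v}
  B3 li={e,p,v} lo={e,k,p,u,v}
  B4 li={e,p,u,v} lo={e,k,p,u,v}
  B5 li={e,k,p,v} lo={e,k,p}
  B6 li={e,p,u} lo={e,k,p}
  B7 li={e,k,p} lo={e,k}
  B8 li={e,k,p} lo={e,k}
  B9 li={e,k} lo=∅

Conflict graph:
  e: {k,p,s,u,v}
  k: {e,p,s,u,v}
  p: {e,k,s,u,v}
  s: {e,k,p}
  u: {e,k,p,v}
  v: {e,k,p,u}

N(s) = ["e", "k", "p"]

Answer: ["e", "k", "p"]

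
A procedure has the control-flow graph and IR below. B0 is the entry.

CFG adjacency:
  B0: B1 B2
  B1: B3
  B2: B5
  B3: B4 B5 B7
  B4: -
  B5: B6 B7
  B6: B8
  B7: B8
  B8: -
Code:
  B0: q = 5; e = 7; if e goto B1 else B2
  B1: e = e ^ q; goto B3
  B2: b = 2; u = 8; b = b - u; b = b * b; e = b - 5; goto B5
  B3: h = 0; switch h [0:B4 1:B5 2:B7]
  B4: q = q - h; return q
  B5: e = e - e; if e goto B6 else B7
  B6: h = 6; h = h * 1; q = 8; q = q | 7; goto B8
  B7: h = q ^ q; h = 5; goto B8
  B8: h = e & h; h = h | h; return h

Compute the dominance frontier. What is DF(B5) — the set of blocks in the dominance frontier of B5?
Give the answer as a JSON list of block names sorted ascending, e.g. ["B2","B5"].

Answer: ["B7", "B8"]

Working:
idom tree: B1←B0 B2←B0 B3←B1 B4←B3 B5←B0 B6←B5 B7←B0 B8←B0
Dom∩ at merges:
  B5: preds {B2,B3}: {B0,B2} ∩ {B0,B1,B3} = {B0}; idom=B0
  B7: preds {B3,B5}: {B0,B1,B3} ∩ {B0,B5} = {B0}; idom=B0
  B8: preds {B6,B7}: {B0,B5,B6} ∩ {B0,B7} = {B0}; idom=B0

DF walk-up:
  B5←B2: walk B2 to B0
  B5←B3: walk B3→B1 to B0
  B7←B3: walk B3→B1 to B0
  B7←B5: walk B5 to B0
  B8←B6: walk B6→B5 to B0
  B8←B7: walk B7 to B0
  B0 → ∅
  B1 → {B5,B7}
  B2 → {B5}
  B3 → {B5,B7}
  B4 → ∅
  B5 → {B7,B8}
  B6 → {B8}
  B7 → {B8}
  B8 → ∅

DF(B5) = ["B7", "B8"]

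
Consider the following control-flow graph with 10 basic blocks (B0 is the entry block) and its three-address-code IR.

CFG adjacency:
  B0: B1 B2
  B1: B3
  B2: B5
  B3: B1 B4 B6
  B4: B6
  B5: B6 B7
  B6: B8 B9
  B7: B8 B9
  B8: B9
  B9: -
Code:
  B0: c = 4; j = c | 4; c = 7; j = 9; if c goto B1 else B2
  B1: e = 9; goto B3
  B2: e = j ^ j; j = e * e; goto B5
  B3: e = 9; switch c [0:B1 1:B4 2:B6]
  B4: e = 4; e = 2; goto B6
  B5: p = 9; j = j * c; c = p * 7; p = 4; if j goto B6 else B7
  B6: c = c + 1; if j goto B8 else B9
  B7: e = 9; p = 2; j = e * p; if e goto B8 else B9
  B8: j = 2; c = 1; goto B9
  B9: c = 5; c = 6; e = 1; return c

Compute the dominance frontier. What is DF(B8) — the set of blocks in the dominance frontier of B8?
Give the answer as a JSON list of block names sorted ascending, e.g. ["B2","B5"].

Answer: ["B9"]

Derivation:
idom tree: B1←B0 B2←B0 B3←B1 B4←B3 B5←B2 B6←B0 B7←B5 B8←B0 B9←B0
Dom∩ at merges:
  B1: preds {B0,B3}: {B0} ∩ {B0,B1,B3} = {B0}; idom=B0
  B6: preds {B3,B4,B5}: {B0,B1,B3} ∩ {B0,B1,B3,B4} ∩ {B0,B2,B5} = {B0}; idom=B0
  B8: preds {B6,B7}: {B0,B6} ∩ {B0,B2,B5,B7} = {B0}; idom=B0
  B9: preds {B6,B7,B8}: {B0,B6} ∩ {B0,B2,B5,B7} ∩ {B0,B8} = {B0}; idom=B0

DF derivation:
  join B1 pred B0: · stop@B0
  join B1 pred B3: B3→B1 stop@B0
  join B6 pred B3: B3→B1 stop@B0
  join B6 pred B4: B4→B3→B1 stop@B0
  join B6 pred B5: B5→B2 stop@B0
  join B8 pred B6: B6 stop@B0
  join B8 pred B7: B7→B5→B2 stop@B0
  join B9 pred B6: B6 stop@B0
  join B9 pred B7: B7→B5→B2 stop@B0
  join B9 pred B8: B8 stop@B0
  B0 → ∅
  B1 → {B1,B6}
  B2 → {B6,B8,B9}
  B3 → {B1,B6}
  B4 → {B6}
  B5 → {B6,B8,B9}
  B6 → {B8,B9}
  B7 → {B8,B9}
  B8 → {B9}
  B9 → ∅

DF(B8) = ["B9"]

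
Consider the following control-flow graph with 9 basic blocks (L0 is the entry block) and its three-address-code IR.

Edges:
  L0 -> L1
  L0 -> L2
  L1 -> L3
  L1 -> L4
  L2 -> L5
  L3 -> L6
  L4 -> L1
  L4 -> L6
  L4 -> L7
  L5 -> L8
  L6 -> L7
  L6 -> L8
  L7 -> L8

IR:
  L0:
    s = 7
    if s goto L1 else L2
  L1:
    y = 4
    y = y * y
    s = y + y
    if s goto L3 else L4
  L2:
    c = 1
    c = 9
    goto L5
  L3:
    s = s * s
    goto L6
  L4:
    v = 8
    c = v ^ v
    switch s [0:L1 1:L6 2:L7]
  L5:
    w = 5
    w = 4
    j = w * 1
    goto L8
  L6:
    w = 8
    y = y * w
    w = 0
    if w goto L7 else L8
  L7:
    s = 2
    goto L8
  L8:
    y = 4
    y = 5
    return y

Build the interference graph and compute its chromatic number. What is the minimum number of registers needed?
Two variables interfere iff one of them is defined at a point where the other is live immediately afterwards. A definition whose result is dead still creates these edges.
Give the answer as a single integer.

Per-block:
  L0 def {s} use ∅
  L1 def {s,y} use ∅
  L2 def {c} use ∅
  L3 def {s} use {s}
  L4 def {c,v} use {s}
  L5 def {j,w} use ∅
  L6 def {w,y} use {y}
  L7 def {s} use ∅
  L8 def {y} use ∅

Backward fixpoint:
  live L0: ∅→∅
  live L1: ∅→{s,y}
  live L2: ∅→∅
  live L3: {s,y}→{y}
  live L4: {s,y}→{y}
  live L5: ∅→∅
  live L6: {y}→∅
  live L7: ∅→∅
  live L8: ∅→∅

Interference:
  c↔{s,y}
  j↔∅
  s↔{c,v,y}
  v↔{s,y}
  w↔{y}
  y↔{c,s,v,w}

Registers:
  clique {c,s,y} ⇒ need ≥ 3
  3-colouring: c0={j,y}  c1={s,w}  c2={c,v}
  χ = 3

Answer: 3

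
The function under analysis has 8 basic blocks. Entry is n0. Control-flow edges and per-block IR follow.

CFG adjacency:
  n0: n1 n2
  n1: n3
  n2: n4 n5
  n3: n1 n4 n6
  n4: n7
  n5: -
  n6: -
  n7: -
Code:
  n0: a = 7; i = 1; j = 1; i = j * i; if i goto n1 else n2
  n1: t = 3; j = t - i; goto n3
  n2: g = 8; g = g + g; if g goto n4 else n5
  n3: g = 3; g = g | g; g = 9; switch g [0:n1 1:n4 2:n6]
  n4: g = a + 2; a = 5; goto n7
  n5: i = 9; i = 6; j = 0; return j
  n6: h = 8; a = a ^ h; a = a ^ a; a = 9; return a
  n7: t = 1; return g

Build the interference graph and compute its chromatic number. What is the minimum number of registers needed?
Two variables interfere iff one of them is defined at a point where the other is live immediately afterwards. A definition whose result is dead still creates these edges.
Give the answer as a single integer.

Answer: 4

Working:
Per-block:
  n0 def {a,i,j} use ∅
  n1 def {j,t} use {i}
  n2 def {g} use ∅
  n3 def {g} use ∅
  n4 def {a,g} use {a}
  n5 def {i,j} use ∅
  n6 def {a,h} use {a}
  n7 def {t} use {g}

Backward fixpoint:
  n0: in=∅ out={a,i}
  n1: in={a,i} out={a,i}
  n2: in={a} out={a}
  n3: in={a,i} out={a,i}
  n4: in={a} out={g}
  n5: in=∅ out=∅
  n6: in={a} out=∅
  n7: in={g} out=∅

Interfere edges:
  a↔{g,h,i,j,t}
  g↔{a,i,t}
  h↔{a}
  i↔{a,g,j,t}
  j↔{a,i}
  t↔{a,g,i}

Registers:
  {a,g,i,t} pairwise interfere (4-clique) ⇒ χ ≥ 4
  assign a→r0 g→r2 h→r1 i→r1 j→r2 t→r3 — no edge inside a register ⇒ χ ≤ 4
  χ = 4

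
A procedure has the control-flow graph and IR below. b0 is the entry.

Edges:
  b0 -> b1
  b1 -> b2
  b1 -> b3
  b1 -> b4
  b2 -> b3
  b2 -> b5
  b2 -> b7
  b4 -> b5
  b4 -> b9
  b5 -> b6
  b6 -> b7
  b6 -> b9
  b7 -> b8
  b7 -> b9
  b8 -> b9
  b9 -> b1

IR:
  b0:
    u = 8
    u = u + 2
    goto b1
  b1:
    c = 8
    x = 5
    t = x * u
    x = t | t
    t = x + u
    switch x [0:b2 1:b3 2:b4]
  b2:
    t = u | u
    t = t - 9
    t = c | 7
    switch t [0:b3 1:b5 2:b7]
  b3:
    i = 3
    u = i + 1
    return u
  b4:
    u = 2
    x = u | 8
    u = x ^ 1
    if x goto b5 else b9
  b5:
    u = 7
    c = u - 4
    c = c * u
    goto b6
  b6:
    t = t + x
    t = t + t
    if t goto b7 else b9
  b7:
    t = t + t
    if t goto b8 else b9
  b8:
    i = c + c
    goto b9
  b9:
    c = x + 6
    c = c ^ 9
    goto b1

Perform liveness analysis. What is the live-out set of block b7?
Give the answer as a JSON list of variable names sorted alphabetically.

Per-block:
  b0 def {u} use ∅
  b1 def {c,t,x} use {u}
  b2 def {t} use {c,u}
  b3 def {i,u} use ∅
  b4 def {u,x} use ∅
  b5 def {c,u} use ∅
  b6 def {t} use {t,x}
  b7 def {t} use {t}
  b8 def {i} use {c}
  b9 def {c} use {x}

Live sets:
  b0 li=∅ lo={u}
  b1 li={u} lo={c,t,u,x}
  b2 li={c,u,x} lo={c,t,u,x}
  b3 li=∅ lo=∅
  b4 li={t} lo={t,u,x}
  b5 li={t,x} lo={c,t,u,x}
  b6 li={c,t,u,x} lo={c,t,u,x}
  b7 li={c,t,u,x} lo={c,u,x}
  b8 li={c,u,x} lo={u,x}
  b9 li={u,x} lo={u}

live-out(b7) = ["c", "u", "x"]

Answer: ["c", "u", "x"]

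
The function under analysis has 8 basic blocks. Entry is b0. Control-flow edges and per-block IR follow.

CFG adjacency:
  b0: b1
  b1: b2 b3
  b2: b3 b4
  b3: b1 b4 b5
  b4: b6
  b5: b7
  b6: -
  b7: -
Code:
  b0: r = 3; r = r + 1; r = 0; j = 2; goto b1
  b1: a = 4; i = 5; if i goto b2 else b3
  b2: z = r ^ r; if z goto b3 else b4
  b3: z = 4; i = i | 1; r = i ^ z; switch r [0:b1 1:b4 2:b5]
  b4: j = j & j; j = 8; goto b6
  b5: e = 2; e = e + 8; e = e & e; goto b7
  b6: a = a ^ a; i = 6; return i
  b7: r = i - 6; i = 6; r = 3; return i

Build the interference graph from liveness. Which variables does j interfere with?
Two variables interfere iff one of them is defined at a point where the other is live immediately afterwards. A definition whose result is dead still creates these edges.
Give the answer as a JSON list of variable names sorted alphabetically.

Answer: ["a", "i", "r", "z"]

Derivation:
def/use:
  b0: {j,r} / ∅
  b1: {a,i} / ∅
  b2: {z} / {r}
  b3: {i,r,z} / {i}
  b4: {j} / {j}
  b5: {e} / ∅
  b6: {a,i} / {a}
  b7: {i,r} / {i}

Liveness:
  live b0: ∅→{j,r}
  live b1: {j,r}→{a,i,j,r}
  live b2: {a,i,j,r}→{a,i,j}
  live b3: {a,i,j}→{a,i,j,r}
  live b4: {a,j}→{a}
  live b5: {i}→{i}
  live b6: {a}→∅
  live b7: {i}→∅

Conflict graph:
  a: {i,j,r,z}
  e: {i}
  i: {a,e,j,r,z}
  j: {a,i,r,z}
  r: {a,i,j}
  z: {a,i,j}

N(j) = ["a", "i", "r", "z"]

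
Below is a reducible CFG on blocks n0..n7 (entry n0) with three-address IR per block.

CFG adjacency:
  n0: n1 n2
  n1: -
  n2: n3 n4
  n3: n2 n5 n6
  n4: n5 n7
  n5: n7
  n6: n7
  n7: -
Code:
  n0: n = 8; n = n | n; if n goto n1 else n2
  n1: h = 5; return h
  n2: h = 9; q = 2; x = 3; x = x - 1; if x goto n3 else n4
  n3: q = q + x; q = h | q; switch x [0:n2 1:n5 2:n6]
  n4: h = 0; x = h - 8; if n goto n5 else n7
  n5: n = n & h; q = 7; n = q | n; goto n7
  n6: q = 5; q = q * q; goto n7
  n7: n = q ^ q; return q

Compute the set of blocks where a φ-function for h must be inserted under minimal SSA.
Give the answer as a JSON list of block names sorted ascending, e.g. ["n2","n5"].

idom tree: n1←n0 n2←n0 n3←n2 n4←n2 n5←n2 n6←n3 n7←n2
Join-block Dom:
  n2: preds {n0,n3}: {n0} ∩ {n0,n2,n3} = {n0}; idom=n0
  n5: preds {n3,n4}: {n0,n2,n3} ∩ {n0,n2,n4} = {n0,n2}; idom=n2
  n7: preds {n4,n5,n6}: {n0,n2,n4} ∩ {n0,n2,n5} ∩ {n0,n2,n3,n6} = {n0,n2}; idom=n2

DF walk-up:
  join n2 pred n0: · stop@n0
  join n2 pred n3: n3→n2 stop@n0
  join n5 pred n3: n3 stop@n2
  join n5 pred n4: n4 stop@n2
  join n7 pred n4: n4 stop@n2
  join n7 pred n5: n5 stop@n2
  join n7 pred n6: n6→n3 stop@n2
  DF(n0)=∅
  DF(n1)=∅
  DF(n2)={n2}
  DF(n3)={n2,n5,n7}
  DF(n4)={n5,n7}
  DF(n5)={n7}
  DF(n6)={n7}
  DF(n7)=∅

φ for h: defs {n1,n2,n4}
  DF⁺ = {n2,n5,n7}

Answer: ["n2", "n5", "n7"]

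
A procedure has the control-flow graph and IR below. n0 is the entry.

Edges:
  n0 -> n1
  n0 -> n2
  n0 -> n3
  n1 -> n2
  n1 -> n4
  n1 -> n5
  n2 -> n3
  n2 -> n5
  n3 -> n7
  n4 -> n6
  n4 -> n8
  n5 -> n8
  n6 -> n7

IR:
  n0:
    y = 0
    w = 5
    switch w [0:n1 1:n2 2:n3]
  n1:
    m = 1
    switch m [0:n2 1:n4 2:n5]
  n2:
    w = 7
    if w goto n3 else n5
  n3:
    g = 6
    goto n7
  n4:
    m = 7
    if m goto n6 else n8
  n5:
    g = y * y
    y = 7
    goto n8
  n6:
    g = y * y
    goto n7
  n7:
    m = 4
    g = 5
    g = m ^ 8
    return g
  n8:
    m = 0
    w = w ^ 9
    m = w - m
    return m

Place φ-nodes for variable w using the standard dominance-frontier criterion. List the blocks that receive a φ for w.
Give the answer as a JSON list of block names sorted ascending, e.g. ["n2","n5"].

Answer: ["n3", "n5", "n7", "n8"]

Working:
idom tree: n1←n0 n2←n0 n3←n0 n4←n1 n5←n0 n6←n4 n7←n0 n8←n0
Dom∩ at merges:
  n2: preds {n0,n1}: {n0} ∩ {n0,n1} = {n0}; idom=n0
  n3: preds {n0,n2}: {n0} ∩ {n0,n2} = {n0}; idom=n0
  n5: preds {n1,n2}: {n0,n1} ∩ {n0,n2} = {n0}; idom=n0
  n7: preds {n3,n6}: {n0,n3} ∩ {n0,n1,n4,n6} = {n0}; idom=n0
  n8: preds {n4,n5}: {n0,n1,n4} ∩ {n0,n5} = {n0}; idom=n0

Frontier:
  n2←n0: walk · to n0
  n2←n1: walk n1 to n0
  n3←n0: walk · to n0
  n3←n2: walk n2 to n0
  n5←n1: walk n1 to n0
  n5←n2: walk n2 to n0
  n7←n3: walk n3 to n0
  n7←n6: walk n6→n4→n1 to n0
  n8←n4: walk n4→n1 to n0
  n8←n5: walk n5 to n0
  n0 → ∅
  n1 → {n2,n5,n7,n8}
  n2 → {n3,n5}
  n3 → {n7}
  n4 → {n7,n8}
  n5 → {n8}
  n6 → {n7}
  n7 → ∅
  n8 → ∅

φ for w: defs {n0,n2,n8}
  DF⁺ = {n3,n5,n7,n8}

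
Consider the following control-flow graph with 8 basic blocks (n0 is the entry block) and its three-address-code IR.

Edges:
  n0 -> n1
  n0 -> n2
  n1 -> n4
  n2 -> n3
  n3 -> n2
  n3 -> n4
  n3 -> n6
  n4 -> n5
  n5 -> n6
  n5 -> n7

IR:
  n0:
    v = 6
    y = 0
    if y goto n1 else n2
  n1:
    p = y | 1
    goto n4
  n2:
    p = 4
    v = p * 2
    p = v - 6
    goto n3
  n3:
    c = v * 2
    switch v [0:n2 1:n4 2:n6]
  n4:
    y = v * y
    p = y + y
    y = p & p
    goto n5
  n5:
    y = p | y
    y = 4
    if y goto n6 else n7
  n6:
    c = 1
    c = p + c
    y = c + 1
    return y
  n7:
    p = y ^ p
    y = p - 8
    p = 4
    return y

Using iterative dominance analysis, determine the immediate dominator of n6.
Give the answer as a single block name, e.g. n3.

Answer: n0

Derivation:
idom tree: n1←n0 n2←n0 n3←n2 n4←n0 n5←n4 n6←n0 n7←n5
Dom∩ at merges:
  n2: preds {n0,n3}: {n0} ∩ {n0,n2,n3} = {n0}; idom=n0
  n4: preds {n1,n3}: {n0,n1} ∩ {n0,n2,n3} = {n0}; idom=n0
  n6: preds {n3,n5}: {n0,n2,n3} ∩ {n0,n4,n5} = {n0}; idom=n0

idom(n6) = n0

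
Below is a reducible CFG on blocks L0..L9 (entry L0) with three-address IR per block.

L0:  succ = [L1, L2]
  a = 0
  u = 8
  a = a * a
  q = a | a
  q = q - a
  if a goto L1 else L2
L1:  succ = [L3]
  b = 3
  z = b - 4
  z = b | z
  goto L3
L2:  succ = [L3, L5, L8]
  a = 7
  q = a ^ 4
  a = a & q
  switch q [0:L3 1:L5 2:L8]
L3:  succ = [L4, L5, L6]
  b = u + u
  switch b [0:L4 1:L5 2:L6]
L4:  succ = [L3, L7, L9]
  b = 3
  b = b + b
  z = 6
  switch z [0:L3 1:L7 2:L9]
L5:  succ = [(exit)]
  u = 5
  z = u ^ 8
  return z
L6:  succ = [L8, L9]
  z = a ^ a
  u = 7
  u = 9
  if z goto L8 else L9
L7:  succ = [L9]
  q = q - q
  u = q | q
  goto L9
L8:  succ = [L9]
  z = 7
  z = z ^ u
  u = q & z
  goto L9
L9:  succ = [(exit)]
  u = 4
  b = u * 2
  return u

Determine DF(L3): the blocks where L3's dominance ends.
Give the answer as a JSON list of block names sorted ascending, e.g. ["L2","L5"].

Answer: ["L3", "L5", "L8", "L9"]

Analysis:
idom tree: L1←L0 L2←L0 L3←L0 L4←L3 L5←L0 L6←L3 L7←L4 L8←L0 L9←L0
Dom at joins:
  L3: preds {L1,L2,L4}: {L0,L1} ∩ {L0,L2} ∩ {L0,L3,L4} = {L0}; idom=L0
  L5: preds {L2,L3}: {L0,L2} ∩ {L0,L3} = {L0}; idom=L0
  L8: preds {L2,L6}: {L0,L2} ∩ {L0,L3,L6} = {L0}; idom=L0
  L9: preds {L4,L6,L7,L8}: {L0,L3,L4} ∩ {L0,L3,L6} ∩ {L0,L3,L4,L7} ∩ {L0,L8} = {L0}; idom=L0

DF derivation:
  join L3 pred L1: L1 stop@L0
  join L3 pred L2: L2 stop@L0
  join L3 pred L4: L4→L3 stop@L0
  join L5 pred L2: L2 stop@L0
  join L5 pred L3: L3 stop@L0
  join L8 pred L2: L2 stop@L0
  join L8 pred L6: L6→L3 stop@L0
  join L9 pred L4: L4→L3 stop@L0
  join L9 pred L6: L6→L3 stop@L0
  join L9 pred L7: L7→L4→L3 stop@L0
  join L9 pred L8: L8 stop@L0
  DF(L0)=∅
  DF(L1)={L3}
  DF(L2)={L3,L5,L8}
  DF(L3)={L3,L5,L8,L9}
  DF(L4)={L3,L9}
  DF(L5)=∅
  DF(L6)={L8,L9}
  DF(L7)={L9}
  DF(L8)={L9}
  DF(L9)=∅

DF(L3) = ["L3", "L5", "L8", "L9"]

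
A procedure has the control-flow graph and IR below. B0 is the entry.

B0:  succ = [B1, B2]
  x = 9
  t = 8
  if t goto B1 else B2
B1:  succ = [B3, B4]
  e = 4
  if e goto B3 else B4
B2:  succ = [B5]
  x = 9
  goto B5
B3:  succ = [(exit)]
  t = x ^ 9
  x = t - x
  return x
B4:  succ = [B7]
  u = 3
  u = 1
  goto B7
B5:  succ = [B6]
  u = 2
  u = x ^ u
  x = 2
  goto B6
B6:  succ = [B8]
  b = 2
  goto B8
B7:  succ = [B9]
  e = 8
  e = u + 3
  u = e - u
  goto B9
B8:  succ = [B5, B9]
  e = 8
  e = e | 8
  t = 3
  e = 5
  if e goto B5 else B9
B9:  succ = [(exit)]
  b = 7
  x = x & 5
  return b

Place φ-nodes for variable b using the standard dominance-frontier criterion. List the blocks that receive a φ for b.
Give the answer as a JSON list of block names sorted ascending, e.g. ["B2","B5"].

idom tree: B1←B0 B2←B0 B3←B1 B4←B1 B5←B2 B6←B5 B7←B4 B8←B6 B9←B0
Dom at joins:
  B5: preds {B2,B8}: {B0,B2} ∩ {B0,B2,B5,B6,B8} = {B0,B2}; idom=B2
  B9: preds {B7,B8}: {B0,B1,B4,B7} ∩ {B0,B2,B5,B6,B8} = {B0}; idom=B0

Frontier:
  B5←B2: walk · to B2
  B5←B8: walk B8→B6→B5 to B2
  B9←B7: walk B7→B4→B1 to B0
  B9←B8: walk B8→B6→B5→B2 to B0
  DF(B0)=∅
  DF(B1)={B9}
  DF(B2)={B9}
  DF(B3)=∅
  DF(B4)={B9}
  DF(B5)={B5,B9}
  DF(B6)={B5,B9}
  DF(B7)={B9}
  DF(B8)={B5,B9}
  DF(B9)=∅

φ for b: defs {B6,B9}
  DF⁺ = {B5,B9}

Answer: ["B5", "B9"]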